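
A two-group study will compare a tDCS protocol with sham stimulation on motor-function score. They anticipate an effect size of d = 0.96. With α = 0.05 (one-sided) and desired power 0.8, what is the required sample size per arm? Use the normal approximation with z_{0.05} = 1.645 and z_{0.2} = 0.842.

n = 14 per group

For two independent groups with equal n: n = 2·((z_{α} + z_β) / d)².
z_{α} + z_β = 1.645 + 0.842 = 2.487.
n = 2 × (2.487 / 0.96)² = 2 × 2.591² = 2 × 6.71 = 13.4.
Round up to the next whole participant.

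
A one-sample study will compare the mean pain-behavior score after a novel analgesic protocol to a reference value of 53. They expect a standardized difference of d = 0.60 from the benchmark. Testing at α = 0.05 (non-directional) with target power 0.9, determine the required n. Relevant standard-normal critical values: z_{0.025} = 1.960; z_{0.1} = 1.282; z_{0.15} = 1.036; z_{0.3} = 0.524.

n = 30

For a one-sample test: n = ((z_{α/2} + z_β) / d)².
z_{α/2} + z_β = 1.960 + 1.282 = 3.242.
n = (3.242 / 0.60)² = 5.403² = 29.20.
Round up.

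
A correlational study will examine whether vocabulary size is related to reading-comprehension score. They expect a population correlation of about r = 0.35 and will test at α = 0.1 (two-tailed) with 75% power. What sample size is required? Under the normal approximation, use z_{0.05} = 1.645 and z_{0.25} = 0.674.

Fisher's z: C = ½·ln((1+r)/(1−r)) = ½·ln(2.0769) = 0.3654.
n = ((z_{α/2} + z_β)/C)² + 3.
(1.645 + 0.674) / 0.3654 = 2.319 / 0.3654 = 6.346.
n = 6.346² + 3 = 40.28 + 3 = 43.3.
Round up.

n = 44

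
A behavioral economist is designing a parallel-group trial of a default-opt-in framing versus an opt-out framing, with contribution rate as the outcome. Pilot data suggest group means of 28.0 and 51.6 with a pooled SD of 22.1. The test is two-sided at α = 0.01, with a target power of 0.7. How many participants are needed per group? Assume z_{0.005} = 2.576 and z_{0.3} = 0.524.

n = 17 per group

Cohen's d = |M₁ − M₂| / SD_pooled = |28.0 − 51.6| / 22.1 = 23.6 / 22.1 = 1.068.
For two independent groups with equal n: n = 2·((z_{α/2} + z_β) / d)².
z_{α/2} + z_β = 2.576 + 0.524 = 3.100.
n = 2 × (3.100 / 1.068)² = 2 × 2.903² = 2 × 8.43 = 16.9.
Round up to the next whole participant.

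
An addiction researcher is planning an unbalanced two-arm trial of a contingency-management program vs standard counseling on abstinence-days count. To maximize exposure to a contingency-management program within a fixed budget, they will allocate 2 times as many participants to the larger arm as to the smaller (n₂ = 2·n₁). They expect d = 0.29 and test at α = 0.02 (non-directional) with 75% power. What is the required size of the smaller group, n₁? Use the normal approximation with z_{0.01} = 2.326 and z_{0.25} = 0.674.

n₁ = 161

With allocation ratio k = n₂/n₁ = 2, Var(x̄₁−x̄₂) = σ²(1/n₁ + 1/(k·n₁)) = σ²·(k+1)/(k·n₁).
So n₁ = (1 + 1/k)·((z_{α/2} + z_β)/d)² = 1.500 × (3.000/0.29)².
n₁ = 1.500 × 107.02 = 160.5.
Round up: n₁ = 161, giving n₂ = 2 × 161 = 322.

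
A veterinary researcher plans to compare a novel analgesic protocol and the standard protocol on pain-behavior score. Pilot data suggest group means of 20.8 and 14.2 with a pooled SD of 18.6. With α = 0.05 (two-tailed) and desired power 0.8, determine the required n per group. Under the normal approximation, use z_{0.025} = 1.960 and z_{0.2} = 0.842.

Cohen's d = |M₁ − M₂| / SD_pooled = |20.8 − 14.2| / 18.6 = 6.6 / 18.6 = 0.355.
For two independent groups with equal n: n = 2·((z_{α/2} + z_β) / d)².
z_{α/2} + z_β = 1.960 + 0.842 = 2.802.
n = 2 × (2.802 / 0.355)² = 2 × 7.893² = 2 × 62.30 = 124.6.
Round up to the next whole participant.

n = 125 per group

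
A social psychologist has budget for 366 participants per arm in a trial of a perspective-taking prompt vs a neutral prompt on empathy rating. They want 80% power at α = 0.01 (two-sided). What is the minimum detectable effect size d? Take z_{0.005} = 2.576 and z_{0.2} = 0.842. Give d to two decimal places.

For two independent groups of n = 366 each: d_min = (z_{α/2} + z_β)·√(2/n).
z-sum = 2.576 + 0.842 = 3.418.
d_min = 3.418 × √(2/366) = 3.418 × 0.0739 = 0.253.

d_min ≈ 0.25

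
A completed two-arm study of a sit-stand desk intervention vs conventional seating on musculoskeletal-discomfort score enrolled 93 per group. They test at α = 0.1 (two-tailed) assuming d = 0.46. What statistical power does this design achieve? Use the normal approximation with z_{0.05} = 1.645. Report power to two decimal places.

For two equal groups, power = Φ(d·√(n/2) − z_{α/2}).
d·√(n/2) = 0.46 × √(93/2) = 0.46 × 6.819 = 3.137.
z_β = 3.137 − 1.645 = 1.492.
Power = Φ(1.492) = 0.932.

power ≈ 0.93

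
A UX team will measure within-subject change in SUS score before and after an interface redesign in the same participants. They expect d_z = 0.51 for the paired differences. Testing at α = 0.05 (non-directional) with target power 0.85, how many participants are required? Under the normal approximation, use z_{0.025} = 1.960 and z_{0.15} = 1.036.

n = 35 pairs

For a paired (one-sample on differences) test: n = ((z_{α/2} + z_β) / d)².
z_{α/2} + z_β = 1.960 + 1.036 = 2.996.
n = (2.996 / 0.51)² = 5.875² = 34.51.
Round up.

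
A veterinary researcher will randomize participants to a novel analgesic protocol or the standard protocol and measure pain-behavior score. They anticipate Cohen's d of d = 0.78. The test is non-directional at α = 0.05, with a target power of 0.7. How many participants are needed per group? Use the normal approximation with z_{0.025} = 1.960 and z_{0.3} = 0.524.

For two independent groups with equal n: n = 2·((z_{α/2} + z_β) / d)².
z_{α/2} + z_β = 1.960 + 0.524 = 2.484.
n = 2 × (2.484 / 0.78)² = 2 × 3.185² = 2 × 10.14 = 20.3.
Round up to the next whole participant.

n = 21 per group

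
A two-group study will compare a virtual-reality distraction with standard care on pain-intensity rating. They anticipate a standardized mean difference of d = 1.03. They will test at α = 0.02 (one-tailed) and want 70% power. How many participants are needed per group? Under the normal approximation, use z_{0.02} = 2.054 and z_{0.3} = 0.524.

For two independent groups with equal n: n = 2·((z_{α} + z_β) / d)².
z_{α} + z_β = 2.054 + 0.524 = 2.578.
n = 2 × (2.578 / 1.03)² = 2 × 2.503² = 2 × 6.26 = 12.5.
Round up to the next whole participant.

n = 13 per group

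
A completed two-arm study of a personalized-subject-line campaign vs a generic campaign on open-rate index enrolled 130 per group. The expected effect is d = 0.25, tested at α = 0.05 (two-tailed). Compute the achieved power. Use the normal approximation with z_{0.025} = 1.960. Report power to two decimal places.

power ≈ 0.52

For two equal groups, power = Φ(d·√(n/2) − z_{α/2}).
d·√(n/2) = 0.25 × √(130/2) = 0.25 × 8.062 = 2.016.
z_β = 2.016 − 1.960 = 0.056.
Power = Φ(0.056) = 0.522.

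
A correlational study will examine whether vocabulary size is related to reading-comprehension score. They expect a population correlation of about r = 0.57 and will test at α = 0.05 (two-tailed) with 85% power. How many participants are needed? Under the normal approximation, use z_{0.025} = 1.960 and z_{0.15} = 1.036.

Fisher's z: C = ½·ln((1+r)/(1−r)) = ½·ln(3.6512) = 0.6475.
n = ((z_{α/2} + z_β)/C)² + 3.
(1.960 + 1.036) / 0.6475 = 2.996 / 0.6475 = 4.627.
n = 4.627² + 3 = 21.41 + 3 = 24.4.
Round up.

n = 25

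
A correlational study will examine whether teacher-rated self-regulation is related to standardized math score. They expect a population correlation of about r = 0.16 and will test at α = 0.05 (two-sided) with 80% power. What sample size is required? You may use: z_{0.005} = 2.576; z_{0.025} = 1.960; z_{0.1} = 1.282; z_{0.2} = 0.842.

Fisher's z: C = ½·ln((1+r)/(1−r)) = ½·ln(1.3810) = 0.1614.
n = ((z_{α/2} + z_β)/C)² + 3.
(1.960 + 0.842) / 0.1614 = 2.802 / 0.1614 = 17.361.
n = 17.361² + 3 = 301.39 + 3 = 304.4.
Round up.

n = 305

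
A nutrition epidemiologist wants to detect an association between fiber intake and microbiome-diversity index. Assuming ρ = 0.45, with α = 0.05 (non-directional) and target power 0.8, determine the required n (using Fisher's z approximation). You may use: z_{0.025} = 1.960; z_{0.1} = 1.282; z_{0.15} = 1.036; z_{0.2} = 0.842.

Fisher's z: C = ½·ln((1+r)/(1−r)) = ½·ln(2.6364) = 0.4847.
n = ((z_{α/2} + z_β)/C)² + 3.
(1.960 + 0.842) / 0.4847 = 2.802 / 0.4847 = 5.781.
n = 5.781² + 3 = 33.42 + 3 = 36.4.
Round up.

n = 37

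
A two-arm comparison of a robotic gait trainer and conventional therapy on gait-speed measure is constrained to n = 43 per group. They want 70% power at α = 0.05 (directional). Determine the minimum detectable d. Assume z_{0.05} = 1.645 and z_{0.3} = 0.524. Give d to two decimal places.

d_min ≈ 0.47

For two independent groups of n = 43 each: d_min = (z_{α} + z_β)·√(2/n).
z-sum = 1.645 + 0.524 = 2.169.
d_min = 2.169 × √(2/43) = 2.169 × 0.2157 = 0.468.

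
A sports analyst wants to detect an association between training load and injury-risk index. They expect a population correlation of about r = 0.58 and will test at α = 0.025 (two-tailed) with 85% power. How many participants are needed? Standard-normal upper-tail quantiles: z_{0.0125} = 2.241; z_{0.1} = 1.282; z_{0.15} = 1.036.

Fisher's z: C = ½·ln((1+r)/(1−r)) = ½·ln(3.7619) = 0.6625.
n = ((z_{α/2} + z_β)/C)² + 3.
(2.241 + 1.036) / 0.6625 = 3.277 / 0.6625 = 4.946.
n = 4.946² + 3 = 24.47 + 3 = 27.5.
Round up.

n = 28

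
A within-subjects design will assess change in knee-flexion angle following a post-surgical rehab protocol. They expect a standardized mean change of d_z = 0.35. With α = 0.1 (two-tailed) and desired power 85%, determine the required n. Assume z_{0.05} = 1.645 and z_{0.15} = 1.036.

For a paired (one-sample on differences) test: n = ((z_{α/2} + z_β) / d)².
z_{α/2} + z_β = 1.645 + 1.036 = 2.681.
n = (2.681 / 0.35)² = 7.660² = 58.68.
Round up.

n = 59 pairs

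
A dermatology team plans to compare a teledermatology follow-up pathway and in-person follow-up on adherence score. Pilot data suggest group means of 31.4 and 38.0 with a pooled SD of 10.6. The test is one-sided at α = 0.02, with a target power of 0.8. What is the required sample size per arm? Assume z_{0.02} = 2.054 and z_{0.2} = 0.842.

n = 44 per group

Cohen's d = |M₁ − M₂| / SD_pooled = |31.4 − 38.0| / 10.6 = 6.6 / 10.6 = 0.623.
For two independent groups with equal n: n = 2·((z_{α} + z_β) / d)².
z_{α} + z_β = 2.054 + 0.842 = 2.896.
n = 2 × (2.896 / 0.623)² = 2 × 4.648² = 2 × 21.61 = 43.2.
Round up to the next whole participant.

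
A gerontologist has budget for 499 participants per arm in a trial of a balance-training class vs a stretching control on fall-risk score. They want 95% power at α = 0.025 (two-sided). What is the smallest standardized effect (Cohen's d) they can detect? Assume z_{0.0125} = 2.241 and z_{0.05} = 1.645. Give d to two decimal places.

For two independent groups of n = 499 each: d_min = (z_{α/2} + z_β)·√(2/n).
z-sum = 2.241 + 1.645 = 3.886.
d_min = 3.886 × √(2/499) = 3.886 × 0.0633 = 0.246.

d_min ≈ 0.25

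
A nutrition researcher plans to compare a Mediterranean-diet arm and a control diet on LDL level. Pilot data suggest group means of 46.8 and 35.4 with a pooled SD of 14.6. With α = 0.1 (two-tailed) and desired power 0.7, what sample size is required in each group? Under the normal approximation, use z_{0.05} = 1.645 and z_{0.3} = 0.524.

n = 16 per group

Cohen's d = |M₁ − M₂| / SD_pooled = |46.8 − 35.4| / 14.6 = 11.4 / 14.6 = 0.781.
For two independent groups with equal n: n = 2·((z_{α/2} + z_β) / d)².
z_{α/2} + z_β = 1.645 + 0.524 = 2.169.
n = 2 × (2.169 / 0.781)² = 2 × 2.777² = 2 × 7.71 = 15.4.
Round up to the next whole participant.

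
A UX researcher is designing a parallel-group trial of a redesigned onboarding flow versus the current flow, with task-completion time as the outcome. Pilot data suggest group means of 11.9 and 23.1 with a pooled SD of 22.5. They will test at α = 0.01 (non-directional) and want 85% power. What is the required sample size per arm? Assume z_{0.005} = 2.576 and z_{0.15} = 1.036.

n = 106 per group

Cohen's d = |M₁ − M₂| / SD_pooled = |11.9 − 23.1| / 22.5 = 11.2 / 22.5 = 0.498.
For two independent groups with equal n: n = 2·((z_{α/2} + z_β) / d)².
z_{α/2} + z_β = 2.576 + 1.036 = 3.612.
n = 2 × (3.612 / 0.498)² = 2 × 7.253² = 2 × 52.61 = 105.2.
Round up to the next whole participant.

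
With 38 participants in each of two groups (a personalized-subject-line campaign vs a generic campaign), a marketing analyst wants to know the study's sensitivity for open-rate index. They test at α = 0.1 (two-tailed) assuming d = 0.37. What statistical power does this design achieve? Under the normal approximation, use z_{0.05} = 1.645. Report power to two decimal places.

power ≈ 0.49

For two equal groups, power = Φ(d·√(n/2) − z_{α/2}).
d·√(n/2) = 0.37 × √(38/2) = 0.37 × 4.359 = 1.613.
z_β = 1.613 − 1.645 = -0.032.
Power = Φ(-0.032) = 0.487.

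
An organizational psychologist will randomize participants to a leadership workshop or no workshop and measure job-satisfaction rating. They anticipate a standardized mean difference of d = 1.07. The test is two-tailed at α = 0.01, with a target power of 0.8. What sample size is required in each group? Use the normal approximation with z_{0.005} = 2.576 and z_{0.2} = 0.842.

n = 21 per group

For two independent groups with equal n: n = 2·((z_{α/2} + z_β) / d)².
z_{α/2} + z_β = 2.576 + 0.842 = 3.418.
n = 2 × (3.418 / 1.07)² = 2 × 3.194² = 2 × 10.20 = 20.4.
Round up to the next whole participant.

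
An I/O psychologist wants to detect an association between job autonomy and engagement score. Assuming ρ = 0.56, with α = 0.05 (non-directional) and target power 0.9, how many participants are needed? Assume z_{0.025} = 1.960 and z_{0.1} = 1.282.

n = 30

Fisher's z: C = ½·ln((1+r)/(1−r)) = ½·ln(3.5455) = 0.6328.
n = ((z_{α/2} + z_β)/C)² + 3.
(1.960 + 1.282) / 0.6328 = 3.242 / 0.6328 = 5.123.
n = 5.123² + 3 = 26.25 + 3 = 29.2.
Round up.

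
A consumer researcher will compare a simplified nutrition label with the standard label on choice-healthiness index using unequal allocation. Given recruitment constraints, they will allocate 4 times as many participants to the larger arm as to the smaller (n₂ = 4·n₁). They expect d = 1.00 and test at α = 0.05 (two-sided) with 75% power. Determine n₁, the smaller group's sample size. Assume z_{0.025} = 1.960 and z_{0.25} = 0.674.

With allocation ratio k = n₂/n₁ = 4, Var(x̄₁−x̄₂) = σ²(1/n₁ + 1/(k·n₁)) = σ²·(k+1)/(k·n₁).
So n₁ = (1 + 1/k)·((z_{α/2} + z_β)/d)² = 1.250 × (2.634/1.00)².
n₁ = 1.250 × 6.94 = 8.7.
Round up: n₁ = 9, giving n₂ = 4 × 9 = 36.

n₁ = 9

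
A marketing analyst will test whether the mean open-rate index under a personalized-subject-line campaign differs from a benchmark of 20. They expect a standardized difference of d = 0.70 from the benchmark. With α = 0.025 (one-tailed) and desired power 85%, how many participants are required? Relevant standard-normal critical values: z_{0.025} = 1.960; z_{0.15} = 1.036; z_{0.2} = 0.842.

n = 19

For a one-sample test: n = ((z_{α} + z_β) / d)².
z_{α} + z_β = 1.960 + 1.036 = 2.996.
n = (2.996 / 0.70)² = 4.280² = 18.32.
Round up.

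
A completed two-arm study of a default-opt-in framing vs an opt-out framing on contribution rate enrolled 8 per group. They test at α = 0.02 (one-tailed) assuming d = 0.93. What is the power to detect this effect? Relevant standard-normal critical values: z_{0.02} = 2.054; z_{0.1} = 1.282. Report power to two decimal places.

For two equal groups, power = Φ(d·√(n/2) − z_{α}).
d·√(n/2) = 0.93 × √(8/2) = 0.93 × 2.000 = 1.860.
z_β = 1.860 − 2.054 = -0.194.
Power = Φ(-0.194) = 0.423.

power ≈ 0.42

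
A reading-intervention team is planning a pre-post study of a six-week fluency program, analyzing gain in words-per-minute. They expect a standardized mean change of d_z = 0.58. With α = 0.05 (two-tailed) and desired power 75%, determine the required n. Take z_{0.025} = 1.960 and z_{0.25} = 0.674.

n = 21 pairs

For a paired (one-sample on differences) test: n = ((z_{α/2} + z_β) / d)².
z_{α/2} + z_β = 1.960 + 0.674 = 2.634.
n = (2.634 / 0.58)² = 4.541² = 20.62.
Round up.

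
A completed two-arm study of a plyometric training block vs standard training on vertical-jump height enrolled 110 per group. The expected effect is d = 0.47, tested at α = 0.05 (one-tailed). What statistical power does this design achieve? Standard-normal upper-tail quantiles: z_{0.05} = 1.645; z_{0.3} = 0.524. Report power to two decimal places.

For two equal groups, power = Φ(d·√(n/2) − z_{α}).
d·√(n/2) = 0.47 × √(110/2) = 0.47 × 7.416 = 3.486.
z_β = 3.486 − 1.645 = 1.841.
Power = Φ(1.841) = 0.967.

power ≈ 0.97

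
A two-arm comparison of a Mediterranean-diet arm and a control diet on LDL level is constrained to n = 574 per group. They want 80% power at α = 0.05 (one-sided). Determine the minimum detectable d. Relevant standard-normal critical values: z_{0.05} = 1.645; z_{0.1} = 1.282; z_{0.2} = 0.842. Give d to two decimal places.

For two independent groups of n = 574 each: d_min = (z_{α} + z_β)·√(2/n).
z-sum = 1.645 + 0.842 = 2.487.
d_min = 2.487 × √(2/574) = 2.487 × 0.0590 = 0.147.

d_min ≈ 0.15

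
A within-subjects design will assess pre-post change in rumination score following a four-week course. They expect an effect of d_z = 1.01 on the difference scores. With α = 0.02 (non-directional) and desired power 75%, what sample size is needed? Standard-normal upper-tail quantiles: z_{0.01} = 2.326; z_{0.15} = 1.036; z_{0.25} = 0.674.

n = 9 pairs

For a paired (one-sample on differences) test: n = ((z_{α/2} + z_β) / d)².
z_{α/2} + z_β = 2.326 + 0.674 = 3.000.
n = (3.000 / 1.01)² = 2.970² = 8.82.
Round up.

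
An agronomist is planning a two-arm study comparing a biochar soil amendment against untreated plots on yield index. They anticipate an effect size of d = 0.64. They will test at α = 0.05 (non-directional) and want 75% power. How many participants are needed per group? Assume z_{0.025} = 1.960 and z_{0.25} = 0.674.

For two independent groups with equal n: n = 2·((z_{α/2} + z_β) / d)².
z_{α/2} + z_β = 1.960 + 0.674 = 2.634.
n = 2 × (2.634 / 0.64)² = 2 × 4.116² = 2 × 16.94 = 33.9.
Round up to the next whole participant.

n = 34 per group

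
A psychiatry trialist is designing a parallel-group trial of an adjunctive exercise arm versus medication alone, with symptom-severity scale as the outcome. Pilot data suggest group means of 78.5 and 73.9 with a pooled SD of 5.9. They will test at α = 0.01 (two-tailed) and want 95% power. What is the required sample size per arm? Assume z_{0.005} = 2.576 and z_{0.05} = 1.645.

Cohen's d = |M₁ − M₂| / SD_pooled = |78.5 − 73.9| / 5.9 = 4.6 / 5.9 = 0.780.
For two independent groups with equal n: n = 2·((z_{α/2} + z_β) / d)².
z_{α/2} + z_β = 2.576 + 1.645 = 4.221.
n = 2 × (4.221 / 0.780)² = 2 × 5.412² = 2 × 29.28 = 58.6.
Round up to the next whole participant.

n = 59 per group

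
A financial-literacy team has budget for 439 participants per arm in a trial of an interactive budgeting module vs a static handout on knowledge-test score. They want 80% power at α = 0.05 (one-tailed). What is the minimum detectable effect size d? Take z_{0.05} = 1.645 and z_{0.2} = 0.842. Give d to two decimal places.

d_min ≈ 0.17

For two independent groups of n = 439 each: d_min = (z_{α} + z_β)·√(2/n).
z-sum = 1.645 + 0.842 = 2.487.
d_min = 2.487 × √(2/439) = 2.487 × 0.0675 = 0.168.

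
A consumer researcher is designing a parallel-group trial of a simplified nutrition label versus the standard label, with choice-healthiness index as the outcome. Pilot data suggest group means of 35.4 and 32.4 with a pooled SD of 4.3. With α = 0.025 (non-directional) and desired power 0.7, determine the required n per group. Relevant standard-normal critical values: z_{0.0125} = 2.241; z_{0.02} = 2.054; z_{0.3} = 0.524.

Cohen's d = |M₁ − M₂| / SD_pooled = |35.4 − 32.4| / 4.3 = 3.0 / 4.3 = 0.698.
For two independent groups with equal n: n = 2·((z_{α/2} + z_β) / d)².
z_{α/2} + z_β = 2.241 + 0.524 = 2.765.
n = 2 × (2.765 / 0.698)² = 2 × 3.961² = 2 × 15.69 = 31.4.
Round up to the next whole participant.

n = 32 per group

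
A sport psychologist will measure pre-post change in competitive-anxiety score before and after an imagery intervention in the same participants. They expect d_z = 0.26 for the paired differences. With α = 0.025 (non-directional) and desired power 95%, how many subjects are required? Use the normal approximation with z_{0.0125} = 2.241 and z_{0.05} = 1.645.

n = 224 pairs

For a paired (one-sample on differences) test: n = ((z_{α/2} + z_β) / d)².
z_{α/2} + z_β = 2.241 + 1.645 = 3.886.
n = (3.886 / 0.26)² = 14.946² = 223.39.
Round up.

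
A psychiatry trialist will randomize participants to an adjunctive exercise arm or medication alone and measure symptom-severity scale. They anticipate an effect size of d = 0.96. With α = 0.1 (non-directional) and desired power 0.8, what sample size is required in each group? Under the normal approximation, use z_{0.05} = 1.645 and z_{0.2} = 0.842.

n = 14 per group

For two independent groups with equal n: n = 2·((z_{α/2} + z_β) / d)².
z_{α/2} + z_β = 1.645 + 0.842 = 2.487.
n = 2 × (2.487 / 0.96)² = 2 × 2.591² = 2 × 6.71 = 13.4.
Round up to the next whole participant.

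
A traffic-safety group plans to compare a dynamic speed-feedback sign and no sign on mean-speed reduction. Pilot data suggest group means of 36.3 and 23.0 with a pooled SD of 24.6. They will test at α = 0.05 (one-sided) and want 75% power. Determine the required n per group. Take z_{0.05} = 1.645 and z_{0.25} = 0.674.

Cohen's d = |M₁ − M₂| / SD_pooled = |36.3 − 23.0| / 24.6 = 13.3 / 24.6 = 0.541.
For two independent groups with equal n: n = 2·((z_{α} + z_β) / d)².
z_{α} + z_β = 1.645 + 0.674 = 2.319.
n = 2 × (2.319 / 0.541)² = 2 × 4.287² = 2 × 18.37 = 36.7.
Round up to the next whole participant.

n = 37 per group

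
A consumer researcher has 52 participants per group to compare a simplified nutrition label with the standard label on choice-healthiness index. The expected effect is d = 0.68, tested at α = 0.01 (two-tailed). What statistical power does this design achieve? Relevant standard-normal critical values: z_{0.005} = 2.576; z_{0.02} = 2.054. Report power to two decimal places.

For two equal groups, power = Φ(d·√(n/2) − z_{α/2}).
d·√(n/2) = 0.68 × √(52/2) = 0.68 × 5.099 = 3.467.
z_β = 3.467 − 2.576 = 0.891.
Power = Φ(0.891) = 0.814.

power ≈ 0.81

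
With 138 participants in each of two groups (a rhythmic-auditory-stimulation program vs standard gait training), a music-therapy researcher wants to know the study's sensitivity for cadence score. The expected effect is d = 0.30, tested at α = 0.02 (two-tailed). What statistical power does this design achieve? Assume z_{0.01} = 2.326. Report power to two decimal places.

power ≈ 0.57

For two equal groups, power = Φ(d·√(n/2) − z_{α/2}).
d·√(n/2) = 0.30 × √(138/2) = 0.30 × 8.307 = 2.492.
z_β = 2.492 − 2.326 = 0.166.
Power = Φ(0.166) = 0.566.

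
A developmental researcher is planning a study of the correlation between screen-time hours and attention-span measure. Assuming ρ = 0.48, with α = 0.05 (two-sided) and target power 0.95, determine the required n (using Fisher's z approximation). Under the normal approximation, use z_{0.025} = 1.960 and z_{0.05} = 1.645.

Fisher's z: C = ½·ln((1+r)/(1−r)) = ½·ln(2.8462) = 0.5230.
n = ((z_{α/2} + z_β)/C)² + 3.
(1.960 + 1.645) / 0.5230 = 3.605 / 0.5230 = 6.893.
n = 6.893² + 3 = 47.51 + 3 = 50.5.
Round up.

n = 51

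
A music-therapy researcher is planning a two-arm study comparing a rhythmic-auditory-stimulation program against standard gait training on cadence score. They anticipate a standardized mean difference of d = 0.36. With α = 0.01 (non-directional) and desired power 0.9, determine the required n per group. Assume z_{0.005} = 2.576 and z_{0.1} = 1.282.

n = 230 per group

For two independent groups with equal n: n = 2·((z_{α/2} + z_β) / d)².
z_{α/2} + z_β = 2.576 + 1.282 = 3.858.
n = 2 × (3.858 / 0.36)² = 2 × 10.717² = 2 × 114.85 = 229.7.
Round up to the next whole participant.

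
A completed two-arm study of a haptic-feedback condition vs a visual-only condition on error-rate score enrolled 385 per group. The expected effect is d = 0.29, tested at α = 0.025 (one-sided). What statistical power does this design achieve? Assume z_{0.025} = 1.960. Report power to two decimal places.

power ≈ 0.98

For two equal groups, power = Φ(d·√(n/2) − z_{α}).
d·√(n/2) = 0.29 × √(385/2) = 0.29 × 13.874 = 4.024.
z_β = 4.024 − 1.960 = 2.064.
Power = Φ(2.064) = 0.980.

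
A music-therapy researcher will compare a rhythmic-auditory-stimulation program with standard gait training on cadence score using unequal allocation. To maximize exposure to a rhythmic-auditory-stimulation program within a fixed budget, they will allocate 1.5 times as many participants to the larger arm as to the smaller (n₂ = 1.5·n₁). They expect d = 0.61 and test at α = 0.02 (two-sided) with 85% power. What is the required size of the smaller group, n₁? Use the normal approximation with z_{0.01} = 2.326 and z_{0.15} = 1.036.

With allocation ratio k = n₂/n₁ = 1.5, Var(x̄₁−x̄₂) = σ²(1/n₁ + 1/(k·n₁)) = σ²·(k+1)/(k·n₁).
So n₁ = (1 + 1/k)·((z_{α/2} + z_β)/d)² = 1.667 × (3.362/0.61)².
n₁ = 1.667 × 30.38 = 50.6.
Round up: n₁ = 51, giving n₂ = ⌈1.5 × 51⌉ = ⌈76.5⌉ = 77.

n₁ = 51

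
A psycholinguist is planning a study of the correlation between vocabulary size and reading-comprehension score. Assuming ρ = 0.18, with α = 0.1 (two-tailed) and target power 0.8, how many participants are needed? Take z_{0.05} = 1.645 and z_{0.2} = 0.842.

n = 190

Fisher's z: C = ½·ln((1+r)/(1−r)) = ½·ln(1.4390) = 0.1820.
n = ((z_{α/2} + z_β)/C)² + 3.
(1.645 + 0.842) / 0.1820 = 2.487 / 0.1820 = 13.665.
n = 13.665² + 3 = 186.73 + 3 = 189.7.
Round up.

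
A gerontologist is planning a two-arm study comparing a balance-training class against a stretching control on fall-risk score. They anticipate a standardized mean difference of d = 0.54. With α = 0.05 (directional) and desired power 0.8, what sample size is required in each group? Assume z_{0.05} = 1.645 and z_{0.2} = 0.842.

n = 43 per group

For two independent groups with equal n: n = 2·((z_{α} + z_β) / d)².
z_{α} + z_β = 1.645 + 0.842 = 2.487.
n = 2 × (2.487 / 0.54)² = 2 × 4.606² = 2 × 21.21 = 42.4.
Round up to the next whole participant.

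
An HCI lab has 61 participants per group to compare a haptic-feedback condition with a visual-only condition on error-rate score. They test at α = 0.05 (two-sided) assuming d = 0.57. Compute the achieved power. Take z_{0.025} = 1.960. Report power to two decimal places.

power ≈ 0.88

For two equal groups, power = Φ(d·√(n/2) − z_{α/2}).
d·√(n/2) = 0.57 × √(61/2) = 0.57 × 5.523 = 3.148.
z_β = 3.148 − 1.960 = 1.188.
Power = Φ(1.188) = 0.883.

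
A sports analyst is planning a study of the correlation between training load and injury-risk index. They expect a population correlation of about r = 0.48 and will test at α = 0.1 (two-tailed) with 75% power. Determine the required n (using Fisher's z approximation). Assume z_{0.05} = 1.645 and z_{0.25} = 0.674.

n = 23

Fisher's z: C = ½·ln((1+r)/(1−r)) = ½·ln(2.8462) = 0.5230.
n = ((z_{α/2} + z_β)/C)² + 3.
(1.645 + 0.674) / 0.5230 = 2.319 / 0.5230 = 4.434.
n = 4.434² + 3 = 19.66 + 3 = 22.7.
Round up.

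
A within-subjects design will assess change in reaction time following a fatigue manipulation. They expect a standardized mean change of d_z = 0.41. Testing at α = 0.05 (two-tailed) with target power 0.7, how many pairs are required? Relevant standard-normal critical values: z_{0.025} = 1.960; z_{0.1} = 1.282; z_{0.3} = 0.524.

For a paired (one-sample on differences) test: n = ((z_{α/2} + z_β) / d)².
z_{α/2} + z_β = 1.960 + 0.524 = 2.484.
n = (2.484 / 0.41)² = 6.059² = 36.71.
Round up.

n = 37 pairs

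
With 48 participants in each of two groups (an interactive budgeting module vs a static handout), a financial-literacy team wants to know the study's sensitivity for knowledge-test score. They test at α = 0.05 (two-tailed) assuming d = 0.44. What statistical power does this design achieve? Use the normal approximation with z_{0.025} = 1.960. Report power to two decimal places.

For two equal groups, power = Φ(d·√(n/2) − z_{α/2}).
d·√(n/2) = 0.44 × √(48/2) = 0.44 × 4.899 = 2.156.
z_β = 2.156 − 1.960 = 0.196.
Power = Φ(0.196) = 0.578.

power ≈ 0.58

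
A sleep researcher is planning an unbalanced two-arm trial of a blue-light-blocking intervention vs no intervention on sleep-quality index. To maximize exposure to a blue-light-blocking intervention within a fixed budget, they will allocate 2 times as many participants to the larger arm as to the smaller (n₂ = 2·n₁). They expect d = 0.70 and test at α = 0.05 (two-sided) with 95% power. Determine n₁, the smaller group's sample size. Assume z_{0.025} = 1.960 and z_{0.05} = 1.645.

With allocation ratio k = n₂/n₁ = 2, Var(x̄₁−x̄₂) = σ²(1/n₁ + 1/(k·n₁)) = σ²·(k+1)/(k·n₁).
So n₁ = (1 + 1/k)·((z_{α/2} + z_β)/d)² = 1.500 × (3.605/0.70)².
n₁ = 1.500 × 26.52 = 39.8.
Round up: n₁ = 40, giving n₂ = 2 × 40 = 80.

n₁ = 40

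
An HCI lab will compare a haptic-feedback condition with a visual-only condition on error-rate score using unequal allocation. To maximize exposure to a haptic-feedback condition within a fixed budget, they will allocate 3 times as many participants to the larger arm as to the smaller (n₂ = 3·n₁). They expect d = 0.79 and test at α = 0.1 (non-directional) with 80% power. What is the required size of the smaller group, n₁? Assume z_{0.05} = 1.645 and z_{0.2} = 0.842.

With allocation ratio k = n₂/n₁ = 3, Var(x̄₁−x̄₂) = σ²(1/n₁ + 1/(k·n₁)) = σ²·(k+1)/(k·n₁).
So n₁ = (1 + 1/k)·((z_{α/2} + z_β)/d)² = 1.333 × (2.487/0.79)².
n₁ = 1.333 × 9.91 = 13.2.
Round up: n₁ = 14, giving n₂ = 3 × 14 = 42.

n₁ = 14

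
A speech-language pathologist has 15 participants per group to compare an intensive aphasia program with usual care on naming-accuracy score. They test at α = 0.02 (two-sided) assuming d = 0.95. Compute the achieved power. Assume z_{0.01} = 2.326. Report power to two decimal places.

For two equal groups, power = Φ(d·√(n/2) − z_{α/2}).
d·√(n/2) = 0.95 × √(15/2) = 0.95 × 2.739 = 2.602.
z_β = 2.602 − 2.326 = 0.276.
Power = Φ(0.276) = 0.609.

power ≈ 0.61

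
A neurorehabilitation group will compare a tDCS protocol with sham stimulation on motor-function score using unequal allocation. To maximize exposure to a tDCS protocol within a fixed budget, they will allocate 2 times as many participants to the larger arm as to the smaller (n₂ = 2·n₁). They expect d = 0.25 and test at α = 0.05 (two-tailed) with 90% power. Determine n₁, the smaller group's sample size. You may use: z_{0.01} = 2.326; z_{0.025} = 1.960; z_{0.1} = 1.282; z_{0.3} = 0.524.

n₁ = 253

With allocation ratio k = n₂/n₁ = 2, Var(x̄₁−x̄₂) = σ²(1/n₁ + 1/(k·n₁)) = σ²·(k+1)/(k·n₁).
So n₁ = (1 + 1/k)·((z_{α/2} + z_β)/d)² = 1.500 × (3.242/0.25)².
n₁ = 1.500 × 168.17 = 252.3.
Round up: n₁ = 253, giving n₂ = 2 × 253 = 506.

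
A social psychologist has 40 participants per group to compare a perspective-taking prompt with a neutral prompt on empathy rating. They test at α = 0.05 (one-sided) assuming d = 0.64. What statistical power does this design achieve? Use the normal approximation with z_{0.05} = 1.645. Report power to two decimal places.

For two equal groups, power = Φ(d·√(n/2) − z_{α}).
d·√(n/2) = 0.64 × √(40/2) = 0.64 × 4.472 = 2.862.
z_β = 2.862 − 1.645 = 1.217.
Power = Φ(1.217) = 0.888.

power ≈ 0.89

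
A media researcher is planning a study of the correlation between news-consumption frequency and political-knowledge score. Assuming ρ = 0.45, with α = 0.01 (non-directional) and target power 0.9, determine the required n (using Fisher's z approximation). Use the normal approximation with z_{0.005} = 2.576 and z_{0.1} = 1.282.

Fisher's z: C = ½·ln((1+r)/(1−r)) = ½·ln(2.6364) = 0.4847.
n = ((z_{α/2} + z_β)/C)² + 3.
(2.576 + 1.282) / 0.4847 = 3.858 / 0.4847 = 7.960.
n = 7.960² + 3 = 63.35 + 3 = 66.4.
Round up.

n = 67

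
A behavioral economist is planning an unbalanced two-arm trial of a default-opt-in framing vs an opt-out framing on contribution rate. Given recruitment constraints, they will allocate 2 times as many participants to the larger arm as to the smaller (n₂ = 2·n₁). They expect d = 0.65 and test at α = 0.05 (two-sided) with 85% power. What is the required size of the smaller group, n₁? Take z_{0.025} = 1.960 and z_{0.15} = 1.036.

With allocation ratio k = n₂/n₁ = 2, Var(x̄₁−x̄₂) = σ²(1/n₁ + 1/(k·n₁)) = σ²·(k+1)/(k·n₁).
So n₁ = (1 + 1/k)·((z_{α/2} + z_β)/d)² = 1.500 × (2.996/0.65)².
n₁ = 1.500 × 21.25 = 31.9.
Round up: n₁ = 32, giving n₂ = 2 × 32 = 64.

n₁ = 32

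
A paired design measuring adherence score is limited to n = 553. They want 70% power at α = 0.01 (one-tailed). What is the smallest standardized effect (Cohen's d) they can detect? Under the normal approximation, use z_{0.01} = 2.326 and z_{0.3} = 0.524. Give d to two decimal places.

For a single sample (or paired design) of n = 553: d_min = (z_{α} + z_β)/√n.
z-sum = 2.326 + 0.524 = 2.850.
d_min = 2.850 / √553 = 2.850 / 23.516 = 0.121.

d_min ≈ 0.12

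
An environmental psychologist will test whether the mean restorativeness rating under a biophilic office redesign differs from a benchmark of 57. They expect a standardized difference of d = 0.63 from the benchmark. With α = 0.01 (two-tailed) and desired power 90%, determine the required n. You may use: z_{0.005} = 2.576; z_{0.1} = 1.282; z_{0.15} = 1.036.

n = 38

For a one-sample test: n = ((z_{α/2} + z_β) / d)².
z_{α/2} + z_β = 2.576 + 1.282 = 3.858.
n = (3.858 / 0.63)² = 6.124² = 37.50.
Round up.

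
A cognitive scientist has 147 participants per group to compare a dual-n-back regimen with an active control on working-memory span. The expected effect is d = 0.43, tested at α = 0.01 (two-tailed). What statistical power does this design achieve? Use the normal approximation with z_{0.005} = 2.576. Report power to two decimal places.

power ≈ 0.87

For two equal groups, power = Φ(d·√(n/2) − z_{α/2}).
d·√(n/2) = 0.43 × √(147/2) = 0.43 × 8.573 = 3.686.
z_β = 3.686 − 2.576 = 1.110.
Power = Φ(1.110) = 0.867.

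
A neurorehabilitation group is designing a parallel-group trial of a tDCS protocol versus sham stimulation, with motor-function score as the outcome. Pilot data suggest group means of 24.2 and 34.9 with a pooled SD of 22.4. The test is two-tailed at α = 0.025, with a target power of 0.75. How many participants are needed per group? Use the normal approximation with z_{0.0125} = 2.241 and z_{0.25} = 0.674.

Cohen's d = |M₁ − M₂| / SD_pooled = |24.2 − 34.9| / 22.4 = 10.7 / 22.4 = 0.478.
For two independent groups with equal n: n = 2·((z_{α/2} + z_β) / d)².
z_{α/2} + z_β = 2.241 + 0.674 = 2.915.
n = 2 × (2.915 / 0.478)² = 2 × 6.098² = 2 × 37.19 = 74.4.
Round up to the next whole participant.

n = 75 per group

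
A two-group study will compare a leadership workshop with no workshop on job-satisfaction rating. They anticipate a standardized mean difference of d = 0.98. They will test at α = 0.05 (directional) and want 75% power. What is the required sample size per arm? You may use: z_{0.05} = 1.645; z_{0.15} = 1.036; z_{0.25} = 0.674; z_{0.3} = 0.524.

n = 12 per group

For two independent groups with equal n: n = 2·((z_{α} + z_β) / d)².
z_{α} + z_β = 1.645 + 0.674 = 2.319.
n = 2 × (2.319 / 0.98)² = 2 × 2.366² = 2 × 5.60 = 11.2.
Round up to the next whole participant.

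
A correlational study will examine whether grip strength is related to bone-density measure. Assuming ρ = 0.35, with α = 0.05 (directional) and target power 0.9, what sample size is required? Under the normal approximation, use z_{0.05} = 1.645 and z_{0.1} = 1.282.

Fisher's z: C = ½·ln((1+r)/(1−r)) = ½·ln(2.0769) = 0.3654.
n = ((z_{α} + z_β)/C)² + 3.
(1.645 + 1.282) / 0.3654 = 2.927 / 0.3654 = 8.010.
n = 8.010² + 3 = 64.17 + 3 = 67.2.
Round up.

n = 68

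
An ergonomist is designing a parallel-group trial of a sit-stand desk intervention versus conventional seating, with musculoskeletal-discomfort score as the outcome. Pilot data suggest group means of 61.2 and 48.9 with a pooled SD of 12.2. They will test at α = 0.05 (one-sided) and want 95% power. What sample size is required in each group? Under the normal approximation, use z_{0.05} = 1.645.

Cohen's d = |M₁ − M₂| / SD_pooled = |61.2 − 48.9| / 12.2 = 12.3 / 12.2 = 1.008.
For two independent groups with equal n: n = 2·((z_{α} + z_β) / d)².
z_{α} + z_β = 1.645 + 1.645 = 3.290.
n = 2 × (3.290 / 1.008)² = 2 × 3.264² = 2 × 10.65 = 21.3.
Round up to the next whole participant.

n = 22 per group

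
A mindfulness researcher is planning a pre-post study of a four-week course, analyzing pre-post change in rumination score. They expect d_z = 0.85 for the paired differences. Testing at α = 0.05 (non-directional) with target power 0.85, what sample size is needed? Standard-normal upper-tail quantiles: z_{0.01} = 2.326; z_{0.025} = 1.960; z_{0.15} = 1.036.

For a paired (one-sample on differences) test: n = ((z_{α/2} + z_β) / d)².
z_{α/2} + z_β = 1.960 + 1.036 = 2.996.
n = (2.996 / 0.85)² = 3.525² = 12.42.
Round up.

n = 13 pairs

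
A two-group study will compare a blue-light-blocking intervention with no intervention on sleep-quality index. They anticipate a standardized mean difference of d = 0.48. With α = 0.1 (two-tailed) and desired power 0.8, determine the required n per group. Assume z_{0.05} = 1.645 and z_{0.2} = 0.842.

n = 54 per group

For two independent groups with equal n: n = 2·((z_{α/2} + z_β) / d)².
z_{α/2} + z_β = 1.645 + 0.842 = 2.487.
n = 2 × (2.487 / 0.48)² = 2 × 5.181² = 2 × 26.85 = 53.7.
Round up to the next whole participant.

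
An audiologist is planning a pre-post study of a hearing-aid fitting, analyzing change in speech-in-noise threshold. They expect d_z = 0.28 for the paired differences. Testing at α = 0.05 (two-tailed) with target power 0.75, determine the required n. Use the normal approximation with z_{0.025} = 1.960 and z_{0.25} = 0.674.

n = 89 pairs

For a paired (one-sample on differences) test: n = ((z_{α/2} + z_β) / d)².
z_{α/2} + z_β = 1.960 + 0.674 = 2.634.
n = (2.634 / 0.28)² = 9.407² = 88.49.
Round up.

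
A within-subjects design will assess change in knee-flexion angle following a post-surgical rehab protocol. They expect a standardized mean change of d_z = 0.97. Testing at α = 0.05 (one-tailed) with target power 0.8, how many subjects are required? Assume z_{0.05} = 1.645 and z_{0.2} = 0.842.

For a paired (one-sample on differences) test: n = ((z_{α} + z_β) / d)².
z_{α} + z_β = 1.645 + 0.842 = 2.487.
n = (2.487 / 0.97)² = 2.564² = 6.57.
Round up.

n = 7 pairs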